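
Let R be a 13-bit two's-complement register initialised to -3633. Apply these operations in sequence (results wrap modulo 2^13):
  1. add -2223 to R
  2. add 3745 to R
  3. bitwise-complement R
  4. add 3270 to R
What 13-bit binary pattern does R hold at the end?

Start: R = -3633 = 1000111001111.
R = -3633 + (-2223) = -5856; wraps to 2336 = 0100100100000
R = 2336 + 3745 = 6081; wraps to -2111 = 1011111000001
R = NOT 1011111000001 = 0100000111110 = 2110
R = 2110 + 3270 = 5380; wraps to -2812 = 1010100000100

1010100000100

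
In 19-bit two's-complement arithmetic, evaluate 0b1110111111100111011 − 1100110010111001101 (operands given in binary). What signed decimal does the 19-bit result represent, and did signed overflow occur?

72046; no overflow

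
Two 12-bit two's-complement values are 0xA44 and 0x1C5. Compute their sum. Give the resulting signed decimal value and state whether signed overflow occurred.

-1015; no overflow

0xA44 = 101001000100 = -1468 (signed)
0x1C5 = 000111000101 = 453 (signed)
  101001000100
+ 000111000101
= 110000001001
Result 110000001001: MSB = 1 → 3081 − 4096 = -1015.
Addends have opposite signs, so signed overflow cannot occur.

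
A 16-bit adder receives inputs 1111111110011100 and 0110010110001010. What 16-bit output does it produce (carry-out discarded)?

  1111111110011100
+ 0110010110001010
= 0110010100100110  (discard carry-out 1)

0110010100100110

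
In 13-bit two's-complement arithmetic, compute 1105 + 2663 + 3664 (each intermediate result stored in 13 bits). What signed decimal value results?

-760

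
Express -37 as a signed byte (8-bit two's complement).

|-37| = 37 = 00100101 in 8 bits.
Invert the bits: 11011010. Add 1: 11011011.
Check: 11011011 reads as 219 − 256 = -37.

11011011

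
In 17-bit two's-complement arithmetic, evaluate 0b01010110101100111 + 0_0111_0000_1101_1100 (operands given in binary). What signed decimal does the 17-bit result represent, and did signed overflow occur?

-57789; overflow

0b01010110101100111 → 01010110101100111 = 44391 (signed)
0_0111_0000_1101_1100 → 00111000011011100 = 28892 (signed)
  01010110101100111
+ 00111000011011100
= 10001111001000011
Result 10001111001000011: MSB = 1 → 73283 − 131072 = -57789.
Both addends are non-negative but the stored result is negative: signed overflow. The true value 44391 + 28892 = 73283 lies outside [-65536, 65535].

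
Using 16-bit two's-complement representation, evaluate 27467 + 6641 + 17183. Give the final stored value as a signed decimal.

-14245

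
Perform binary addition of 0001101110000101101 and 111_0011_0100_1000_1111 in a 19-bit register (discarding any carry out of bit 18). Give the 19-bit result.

0000001000010111100

  0001101110000101101
+ 1110011010010001111
= 0000001000010111100  (discard carry-out 1)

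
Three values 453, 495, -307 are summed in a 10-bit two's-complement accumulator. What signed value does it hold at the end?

-383

453 + 495 = 948 → wraps to -76 (1110110100)
-76 + (-307) = -383 (1010000001)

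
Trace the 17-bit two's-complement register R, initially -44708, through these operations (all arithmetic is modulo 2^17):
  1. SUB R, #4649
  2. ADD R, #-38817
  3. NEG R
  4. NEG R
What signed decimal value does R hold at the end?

42898

Start: R = -44708 = 10101000101011100.
R = -44708 − 4649 = -49357 = 10011111100110011
R = -49357 + (-38817) = -88174; wraps to 42898 = 01010011110010010
R = −(42898) = -42898 = 10101100001101110
R = −(-42898) = 42898 = 01010011110010010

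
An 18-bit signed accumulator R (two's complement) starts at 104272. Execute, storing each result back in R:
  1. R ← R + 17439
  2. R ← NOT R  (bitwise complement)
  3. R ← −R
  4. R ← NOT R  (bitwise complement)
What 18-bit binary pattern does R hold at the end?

100010010010001111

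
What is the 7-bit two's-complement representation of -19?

|-19| = 19 = 0010011 in 7 bits.
Invert the bits: 1101100. Add 1: 1101101.
Check: 1101101 reads as 109 − 128 = -19.

1101101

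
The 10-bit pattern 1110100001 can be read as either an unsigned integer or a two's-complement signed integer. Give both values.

Unsigned: 1110100001 = 929.
Signed: MSB=1 → 929 − 1024 = -95.

unsigned = 929, signed = -95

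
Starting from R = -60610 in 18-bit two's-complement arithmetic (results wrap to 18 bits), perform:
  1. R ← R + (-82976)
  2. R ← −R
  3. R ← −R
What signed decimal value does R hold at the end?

Start: R = -60610 = 110001001100111110.
R = -60610 + (-82976) = -143586; wraps to 118558 = 011100111100011110
R = −(118558) = -118558 = 100011000011100010
R = −(-118558) = 118558 = 011100111100011110

118558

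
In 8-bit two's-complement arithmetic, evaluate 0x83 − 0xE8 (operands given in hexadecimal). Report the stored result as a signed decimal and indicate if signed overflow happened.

-101; no overflow

0x83 = 10000011 = -125 (signed)
0xE8 = 11101000 = -24 (signed)
Subtract via negate-and-add: invert 11101000 + 1 = 00011000 (i.e. 24).
  10000011
+ 00011000
= 10011011
Result 10011011: MSB = 1 → 155 − 256 = -101.
Addends (after negating the subtrahend) have opposite signs, so signed overflow cannot occur.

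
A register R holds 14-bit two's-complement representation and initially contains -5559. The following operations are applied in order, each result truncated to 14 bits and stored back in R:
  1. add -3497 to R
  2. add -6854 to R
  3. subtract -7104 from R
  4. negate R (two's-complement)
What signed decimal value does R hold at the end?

-7578

Start: R = -5559 = 10101001001001.
R = -5559 + (-3497) = -9056; wraps to 7328 = 01110010100000
R = 7328 + (-6854) = 474 = 00000111011010
R = 474 − (-7104) = 7578 = 01110110011010
R = −(7578) = -7578 = 10001001100110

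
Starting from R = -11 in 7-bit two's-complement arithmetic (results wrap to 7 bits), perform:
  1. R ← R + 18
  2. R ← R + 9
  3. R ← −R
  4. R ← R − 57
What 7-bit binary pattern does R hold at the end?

0110111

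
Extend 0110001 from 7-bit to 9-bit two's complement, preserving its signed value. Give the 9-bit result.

000110001

MSB of 0110001 is 0; replicate it into the new high bits.
00|0110001 → 000110001 (still 49).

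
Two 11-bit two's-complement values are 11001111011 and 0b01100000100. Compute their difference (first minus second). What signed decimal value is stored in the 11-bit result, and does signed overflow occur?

11001111011 = -389 (signed)
0b01100000100 → 01100000100 = 772 (signed)
Subtract via negate-and-add: invert 01100000100 + 1 = 10011111100 (i.e. -772).
  11001111011
+ 10011111100
= 01101110111  (discard carry-out 1)
Result 01101110111: MSB = 0 → value 887.
Both addends (after negating the subtrahend) are negative but the stored result is non-negative: signed overflow. The true value -389 − 772 = -1161 lies outside [-1024, 1023].

887; overflow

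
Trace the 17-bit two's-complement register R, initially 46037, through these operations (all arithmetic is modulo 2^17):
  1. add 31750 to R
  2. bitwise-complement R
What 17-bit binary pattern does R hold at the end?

01101000000100100

Start: R = 46037 = 01011001111010101.
R = 46037 + 31750 = 77787; wraps to -53285 = 10010111111011011
R = NOT 10010111111011011 = 01101000000100100 = 53284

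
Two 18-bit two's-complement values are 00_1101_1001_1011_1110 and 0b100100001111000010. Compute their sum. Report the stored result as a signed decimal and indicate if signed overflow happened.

00_1101_1001_1011_1110 → 001101100110111110 = 55742 (signed)
0b100100001111000010 → 100100001111000010 = -113726 (signed)
  001101100110111110
+ 100100001111000010
= 110001110110000000
Result 110001110110000000: MSB = 1 → 204160 − 262144 = -57984.
Addends have opposite signs, so signed overflow cannot occur.

-57984; no overflow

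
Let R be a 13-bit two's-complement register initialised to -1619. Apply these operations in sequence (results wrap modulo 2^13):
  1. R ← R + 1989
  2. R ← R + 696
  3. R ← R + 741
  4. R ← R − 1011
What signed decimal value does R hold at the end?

796

Start: R = -1619 = 1100110101101.
R = -1619 + 1989 = 370 = 0000101110010
R = 370 + 696 = 1066 = 0010000101010
R = 1066 + 741 = 1807 = 0011100001111
R = 1807 − 1011 = 796 = 0001100011100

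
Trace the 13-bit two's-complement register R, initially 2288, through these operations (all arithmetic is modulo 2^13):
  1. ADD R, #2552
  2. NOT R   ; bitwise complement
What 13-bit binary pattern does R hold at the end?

Start: R = 2288 = 0100011110000.
R = 2288 + 2552 = 4840; wraps to -3352 = 1001011101000
R = NOT 1001011101000 = 0110100010111 = 3351

0110100010111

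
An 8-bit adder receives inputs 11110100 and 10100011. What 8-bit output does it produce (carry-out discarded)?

  11110100
+ 10100011
= 10010111  (discard carry-out 1)

10010111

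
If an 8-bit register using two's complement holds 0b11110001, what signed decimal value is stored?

-15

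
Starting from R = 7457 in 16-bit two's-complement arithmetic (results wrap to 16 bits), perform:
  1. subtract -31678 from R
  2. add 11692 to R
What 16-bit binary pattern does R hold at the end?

1100011010001011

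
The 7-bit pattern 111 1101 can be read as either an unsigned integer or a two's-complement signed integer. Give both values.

unsigned = 125, signed = -3

Unsigned: 1111101 = 125.
Signed: MSB=1 → 125 − 128 = -3.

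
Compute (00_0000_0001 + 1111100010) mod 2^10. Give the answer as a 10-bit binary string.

1111100011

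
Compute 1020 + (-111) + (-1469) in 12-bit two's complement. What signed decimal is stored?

1020 + (-111) = 909 (001110001101)
909 + (-1469) = -560 (110111010000)

-560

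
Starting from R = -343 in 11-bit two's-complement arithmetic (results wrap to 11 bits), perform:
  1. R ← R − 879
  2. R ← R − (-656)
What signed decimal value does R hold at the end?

Start: R = -343 = 11010101001.
R = -343 − 879 = -1222; wraps to 826 = 01100111010
R = 826 − (-656) = 1482; wraps to -566 = 10111001010

-566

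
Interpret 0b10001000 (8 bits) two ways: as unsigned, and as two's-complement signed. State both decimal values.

unsigned = 136, signed = -120

Unsigned: 10001000 = 136.
Signed: MSB=1 → 136 − 256 = -120.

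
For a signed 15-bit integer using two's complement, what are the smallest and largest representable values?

Minimum: −2^14 = -16384.
Maximum: 2^14 − 1 = 16383.

min = -16384, max = 16383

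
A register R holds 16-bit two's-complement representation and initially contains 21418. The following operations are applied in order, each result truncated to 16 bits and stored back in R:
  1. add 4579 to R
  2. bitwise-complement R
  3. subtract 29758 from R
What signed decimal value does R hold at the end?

Start: R = 21418 = 0101001110101010.
R = 21418 + 4579 = 25997 = 0110010110001101
R = NOT 0110010110001101 = 1001101001110010 = -25998
R = -25998 − 29758 = -55756; wraps to 9780 = 0010011000110100

9780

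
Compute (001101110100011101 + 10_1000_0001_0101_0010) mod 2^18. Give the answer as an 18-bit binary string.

  001101110100011101
+ 101000000101010010
= 110101111001101111

110101111001101111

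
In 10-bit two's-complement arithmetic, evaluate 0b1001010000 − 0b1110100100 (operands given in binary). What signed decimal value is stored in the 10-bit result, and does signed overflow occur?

-340; no overflow

0b1001010000 → 1001010000 = -432 (signed)
0b1110100100 → 1110100100 = -92 (signed)
Subtract via negate-and-add: invert 1110100100 + 1 = 0001011100 (i.e. 92).
  1001010000
+ 0001011100
= 1010101100
Result 1010101100: MSB = 1 → 684 − 1024 = -340.
Addends (after negating the subtrahend) have opposite signs, so signed overflow cannot occur.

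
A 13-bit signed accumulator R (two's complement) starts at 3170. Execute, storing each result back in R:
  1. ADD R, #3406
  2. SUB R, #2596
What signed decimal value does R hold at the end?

3980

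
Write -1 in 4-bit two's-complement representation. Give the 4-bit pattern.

|-1| = 1 = 0001 in 4 bits.
Invert the bits: 1110. Add 1: 1111.
Check: 1111 reads as 15 − 16 = -1.

1111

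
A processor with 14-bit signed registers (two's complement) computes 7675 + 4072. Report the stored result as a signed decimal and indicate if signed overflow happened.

7675 → 01110111111011
4072 → 00111111101000
  01110111111011
+ 00111111101000
= 10110111100011
Result 10110111100011: MSB = 1 → 11747 − 16384 = -4637.
Both addends are non-negative but the stored result is negative: signed overflow. The true value 7675 + 4072 = 11747 lies outside [-8192, 8191].

-4637; overflow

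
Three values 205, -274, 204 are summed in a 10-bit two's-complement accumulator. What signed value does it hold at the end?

205 + (-274) = -69 (1110111011)
-69 + 204 = 135 (0010000111)

135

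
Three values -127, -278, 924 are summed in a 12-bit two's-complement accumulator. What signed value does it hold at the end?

-127 + (-278) = -405 (111001101011)
-405 + 924 = 519 (001000000111)

519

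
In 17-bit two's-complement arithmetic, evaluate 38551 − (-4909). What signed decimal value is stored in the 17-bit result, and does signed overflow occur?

38551 → 01001011010010111
-4909 → 11110110011010011
Subtract via negate-and-add: invert 11110110011010011 + 1 = 00001001100101101 (i.e. 4909).
  01001011010010111
+ 00001001100101101
= 01010100111000100
Result 01010100111000100: MSB = 0 → value 43460.
Both addends (after negating the subtrahend) are non-negative and so is the stored result: no signed overflow.

43460; no overflow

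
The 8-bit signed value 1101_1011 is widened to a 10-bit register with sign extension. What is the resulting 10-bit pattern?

MSB of 11011011 is 1; replicate it into the new high bits.
11|11011011 → 1111011011 (still -37).

1111011011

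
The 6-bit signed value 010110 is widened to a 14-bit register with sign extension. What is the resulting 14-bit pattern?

MSB of 010110 is 0; replicate it into the new high bits.
00000000|010110 → 00000000010110 (still 22).

00000000010110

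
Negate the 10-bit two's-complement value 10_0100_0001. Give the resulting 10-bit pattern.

Invert: 0110111110. Add 1: 0110111111.

0110111111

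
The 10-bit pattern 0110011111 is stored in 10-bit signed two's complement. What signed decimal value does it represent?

MSB is 0, so the value is non-negative: 0110011111 = 415.

415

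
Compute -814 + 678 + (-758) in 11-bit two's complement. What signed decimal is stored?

-894

-814 + 678 = -136 (11101111000)
-136 + (-758) = -894 (10010000010)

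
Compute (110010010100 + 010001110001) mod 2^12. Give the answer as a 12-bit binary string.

000100000101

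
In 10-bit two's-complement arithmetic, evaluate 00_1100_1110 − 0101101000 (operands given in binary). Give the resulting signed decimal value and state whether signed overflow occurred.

00_1100_1110 → 0011001110 = 206 (signed)
0101101000 = 360 (signed)
Subtract via negate-and-add: invert 0101101000 + 1 = 1010011000 (i.e. -360).
  0011001110
+ 1010011000
= 1101100110
Result 1101100110: MSB = 1 → 870 − 1024 = -154.
Addends (after negating the subtrahend) have opposite signs, so signed overflow cannot occur.

-154; no overflow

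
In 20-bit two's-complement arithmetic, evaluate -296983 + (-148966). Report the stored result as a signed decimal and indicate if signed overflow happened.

-445949; no overflow

-296983 → 10110111011111101001
-148966 → 11011011101000011010
  10110111011111101001
+ 11011011101000011010
= 10010011001000000011  (discard carry-out 1)
Result 10010011001000000011: MSB = 1 → 602627 − 1048576 = -445949.
Both addends are negative and so is the stored result: no signed overflow.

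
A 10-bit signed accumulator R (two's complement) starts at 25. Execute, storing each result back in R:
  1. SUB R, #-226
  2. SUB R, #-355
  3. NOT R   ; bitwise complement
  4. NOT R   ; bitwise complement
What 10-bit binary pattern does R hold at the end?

Start: R = 25 = 0000011001.
R = 25 − (-226) = 251 = 0011111011
R = 251 − (-355) = 606; wraps to -418 = 1001011110
R = NOT 1001011110 = 0110100001 = 417
R = NOT 0110100001 = 1001011110 = -418

1001011110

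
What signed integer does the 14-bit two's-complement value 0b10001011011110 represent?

MSB is 1, so the value is negative.
Invert: 01110100100001. Add 1: 01110100100010 = 7458. So the value is −7458.

-7458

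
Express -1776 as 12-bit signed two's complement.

|-1776| = 1776 = 011011110000 in 12 bits.
Invert the bits: 100100001111. Add 1: 100100010000.
Check: 100100010000 reads as 2320 − 4096 = -1776.

100100010000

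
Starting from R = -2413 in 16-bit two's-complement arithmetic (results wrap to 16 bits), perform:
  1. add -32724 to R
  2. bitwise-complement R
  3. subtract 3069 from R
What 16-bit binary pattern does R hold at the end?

0111110101000011

Start: R = -2413 = 1111011010010011.
R = -2413 + (-32724) = -35137; wraps to 30399 = 0111011010111111
R = NOT 0111011010111111 = 1000100101000000 = -30400
R = -30400 − 3069 = -33469; wraps to 32067 = 0111110101000011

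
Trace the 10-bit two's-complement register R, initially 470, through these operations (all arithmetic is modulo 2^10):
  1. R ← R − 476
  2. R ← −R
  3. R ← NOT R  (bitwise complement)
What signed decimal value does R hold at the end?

Start: R = 470 = 0111010110.
R = 470 − 476 = -6 = 1111111010
R = −(-6) = 6 = 0000000110
R = NOT 0000000110 = 1111111001 = -7

-7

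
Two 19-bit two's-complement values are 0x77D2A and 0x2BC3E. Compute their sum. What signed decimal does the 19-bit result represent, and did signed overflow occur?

0x77D2A = 1110111110100101010 = -33494 (signed)
0x2BC3E = 0101011110000111110 = 179262 (signed)
  1110111110100101010
+ 0101011110000111110
= 0100011100101101000  (discard carry-out 1)
Result 0100011100101101000: MSB = 0 → value 145768.
Addends have opposite signs, so signed overflow cannot occur.

145768; no overflow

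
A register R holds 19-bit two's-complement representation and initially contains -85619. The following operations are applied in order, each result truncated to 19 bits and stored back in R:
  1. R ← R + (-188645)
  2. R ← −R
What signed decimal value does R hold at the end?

-250024

Start: R = -85619 = 1101011000110001101.
R = -85619 + (-188645) = -274264; wraps to 250024 = 0111101000010101000
R = −(250024) = -250024 = 1000010111101011000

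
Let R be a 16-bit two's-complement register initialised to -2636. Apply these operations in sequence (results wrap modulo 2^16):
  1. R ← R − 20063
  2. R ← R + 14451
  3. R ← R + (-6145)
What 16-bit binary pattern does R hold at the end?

1100011111000111

Start: R = -2636 = 1111010110110100.
R = -2636 − 20063 = -22699 = 1010011101010101
R = -22699 + 14451 = -8248 = 1101111111001000
R = -8248 + (-6145) = -14393 = 1100011111000111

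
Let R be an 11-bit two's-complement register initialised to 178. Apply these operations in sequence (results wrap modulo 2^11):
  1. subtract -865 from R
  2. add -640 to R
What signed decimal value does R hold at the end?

Start: R = 178 = 00010110010.
R = 178 − (-865) = 1043; wraps to -1005 = 10000010011
R = -1005 + (-640) = -1645; wraps to 403 = 00110010011

403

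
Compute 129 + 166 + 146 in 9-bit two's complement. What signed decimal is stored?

129 + 166 = 295 → wraps to -217 (100100111)
-217 + 146 = -71 (110111001)

-71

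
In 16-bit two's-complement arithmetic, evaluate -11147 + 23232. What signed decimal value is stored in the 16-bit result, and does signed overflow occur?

-11147 → 1101010001110101
23232 → 0101101011000000
  1101010001110101
+ 0101101011000000
= 0010111100110101  (discard carry-out 1)
Result 0010111100110101: MSB = 0 → value 12085.
Addends have opposite signs, so signed overflow cannot occur.

12085; no overflow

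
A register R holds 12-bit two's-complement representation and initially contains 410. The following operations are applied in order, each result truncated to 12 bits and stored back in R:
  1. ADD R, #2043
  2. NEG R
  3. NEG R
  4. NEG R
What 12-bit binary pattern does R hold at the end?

011001101011

Start: R = 410 = 000110011010.
R = 410 + 2043 = 2453; wraps to -1643 = 100110010101
R = −(-1643) = 1643 = 011001101011
R = −(1643) = -1643 = 100110010101
R = −(-1643) = 1643 = 011001101011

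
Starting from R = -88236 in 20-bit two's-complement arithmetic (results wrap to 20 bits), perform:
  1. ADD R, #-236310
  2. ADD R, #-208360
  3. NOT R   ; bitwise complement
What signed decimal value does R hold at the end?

Start: R = -88236 = 11101010011101010100.
R = -88236 + (-236310) = -324546 = 10110000110000111110
R = -324546 + (-208360) = -532906; wraps to 515670 = 01111101111001010110
R = NOT 01111101111001010110 = 10000010000110101001 = -515671

-515671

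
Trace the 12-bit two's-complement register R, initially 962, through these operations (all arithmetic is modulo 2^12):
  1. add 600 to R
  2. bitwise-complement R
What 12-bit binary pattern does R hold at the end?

100111100101

Start: R = 962 = 001111000010.
R = 962 + 600 = 1562 = 011000011010
R = NOT 011000011010 = 100111100101 = -1563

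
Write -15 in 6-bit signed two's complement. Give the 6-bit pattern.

110001

|-15| = 15 = 001111 in 6 bits.
Invert the bits: 110000. Add 1: 110001.
Check: 110001 reads as 49 − 64 = -15.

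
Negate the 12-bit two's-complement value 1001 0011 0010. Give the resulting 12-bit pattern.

Invert: 011011001101. Add 1: 011011001110.

011011001110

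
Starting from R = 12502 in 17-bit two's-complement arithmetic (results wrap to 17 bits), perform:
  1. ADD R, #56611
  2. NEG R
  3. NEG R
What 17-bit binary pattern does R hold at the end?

10000110111111001

Start: R = 12502 = 00011000011010110.
R = 12502 + 56611 = 69113; wraps to -61959 = 10000110111111001
R = −(-61959) = 61959 = 01111001000000111
R = −(61959) = -61959 = 10000110111111001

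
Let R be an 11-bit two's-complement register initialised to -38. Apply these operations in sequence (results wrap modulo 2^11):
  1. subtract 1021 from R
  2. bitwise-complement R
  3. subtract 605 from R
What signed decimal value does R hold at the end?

453

Start: R = -38 = 11111011010.
R = -38 − 1021 = -1059; wraps to 989 = 01111011101
R = NOT 01111011101 = 10000100010 = -990
R = -990 − 605 = -1595; wraps to 453 = 00111000101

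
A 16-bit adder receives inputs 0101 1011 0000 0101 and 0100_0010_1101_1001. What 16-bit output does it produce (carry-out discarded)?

  0101101100000101
+ 0100001011011001
= 1001110111011110

1001110111011110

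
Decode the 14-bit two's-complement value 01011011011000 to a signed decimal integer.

MSB is 0, so the value is non-negative: 01011011011000 = 5848.

5848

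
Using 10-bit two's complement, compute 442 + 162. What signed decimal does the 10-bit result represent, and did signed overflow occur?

442 → 0110111010
162 → 0010100010
  0110111010
+ 0010100010
= 1001011100
Result 1001011100: MSB = 1 → 604 − 1024 = -420.
Both addends are non-negative but the stored result is negative: signed overflow. The true value 442 + 162 = 604 lies outside [-512, 511].

-420; overflow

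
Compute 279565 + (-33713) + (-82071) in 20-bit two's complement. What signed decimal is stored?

163781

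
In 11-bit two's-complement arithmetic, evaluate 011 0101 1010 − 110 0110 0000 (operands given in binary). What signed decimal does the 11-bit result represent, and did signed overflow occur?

011 0101 1010 → 01101011010 = 858 (signed)
110 0110 0000 → 11001100000 = -416 (signed)
Subtract via negate-and-add: invert 11001100000 + 1 = 00110100000 (i.e. 416).
  01101011010
+ 00110100000
= 10011111010
Result 10011111010: MSB = 1 → 1274 − 2048 = -774.
Both addends (after negating the subtrahend) are non-negative but the stored result is negative: signed overflow. The true value 858 − (-416) = 1274 lies outside [-1024, 1023].

-774; overflow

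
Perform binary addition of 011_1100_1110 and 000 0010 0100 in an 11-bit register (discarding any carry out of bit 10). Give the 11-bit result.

  01111001110
+ 00000100100
= 01111110010

01111110010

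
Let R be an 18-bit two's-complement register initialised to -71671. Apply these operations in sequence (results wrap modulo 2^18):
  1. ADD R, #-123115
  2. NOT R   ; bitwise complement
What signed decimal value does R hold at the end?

-67359

Start: R = -71671 = 101110100000001001.
R = -71671 + (-123115) = -194786; wraps to 67358 = 010000011100011110
R = NOT 010000011100011110 = 101111100011100001 = -67359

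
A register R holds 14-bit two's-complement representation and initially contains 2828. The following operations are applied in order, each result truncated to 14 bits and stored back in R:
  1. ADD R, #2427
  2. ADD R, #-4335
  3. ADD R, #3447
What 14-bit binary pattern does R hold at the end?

01000100001111

Start: R = 2828 = 00101100001100.
R = 2828 + 2427 = 5255 = 01010010000111
R = 5255 + (-4335) = 920 = 00001110011000
R = 920 + 3447 = 4367 = 01000100001111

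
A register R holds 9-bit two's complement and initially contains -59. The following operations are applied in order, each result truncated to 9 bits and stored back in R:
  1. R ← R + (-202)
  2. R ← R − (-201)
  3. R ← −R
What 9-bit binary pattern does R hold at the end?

Start: R = -59 = 111000101.
R = -59 + (-202) = -261; wraps to 251 = 011111011
R = 251 − (-201) = 452; wraps to -60 = 111000100
R = −(-60) = 60 = 000111100

000111100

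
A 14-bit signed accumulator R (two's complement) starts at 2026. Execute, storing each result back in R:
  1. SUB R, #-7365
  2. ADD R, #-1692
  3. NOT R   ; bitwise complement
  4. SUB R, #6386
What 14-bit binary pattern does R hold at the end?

00100011111010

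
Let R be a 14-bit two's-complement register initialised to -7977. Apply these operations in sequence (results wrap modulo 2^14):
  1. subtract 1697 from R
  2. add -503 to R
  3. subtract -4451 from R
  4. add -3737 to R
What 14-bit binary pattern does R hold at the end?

01101100001001

Start: R = -7977 = 10000011010111.
R = -7977 − 1697 = -9674; wraps to 6710 = 01101000110110
R = 6710 + (-503) = 6207 = 01100000111111
R = 6207 − (-4451) = 10658; wraps to -5726 = 10100110100010
R = -5726 + (-3737) = -9463; wraps to 6921 = 01101100001001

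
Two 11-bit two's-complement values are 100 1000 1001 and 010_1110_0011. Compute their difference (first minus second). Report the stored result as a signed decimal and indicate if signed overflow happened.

100 1000 1001 → 10010001001 = -887 (signed)
010_1110_0011 → 01011100011 = 739 (signed)
Subtract via negate-and-add: invert 01011100011 + 1 = 10100011101 (i.e. -739).
  10010001001
+ 10100011101
= 00110100110  (discard carry-out 1)
Result 00110100110: MSB = 0 → value 422.
Both addends (after negating the subtrahend) are negative but the stored result is non-negative: signed overflow. The true value -887 − 739 = -1626 lies outside [-1024, 1023].

422; overflow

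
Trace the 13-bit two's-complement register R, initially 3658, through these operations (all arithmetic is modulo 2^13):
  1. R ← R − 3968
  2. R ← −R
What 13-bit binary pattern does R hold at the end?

Start: R = 3658 = 0111001001010.
R = 3658 − 3968 = -310 = 1111011001010
R = −(-310) = 310 = 0000100110110

0000100110110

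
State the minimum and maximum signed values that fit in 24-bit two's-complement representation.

min = -8388608, max = 8388607

Minimum: −2^23 = -8388608.
Maximum: 2^23 − 1 = 8388607.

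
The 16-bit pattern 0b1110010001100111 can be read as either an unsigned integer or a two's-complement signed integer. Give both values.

unsigned = 58471, signed = -7065

Unsigned: 1110010001100111 = 58471.
Signed: MSB=1 → 58471 − 65536 = -7065.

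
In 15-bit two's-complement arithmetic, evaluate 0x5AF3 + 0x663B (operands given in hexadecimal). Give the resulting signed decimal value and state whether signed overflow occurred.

-16082; no overflow

0x5AF3 = 101101011110011 = -9485 (signed)
0x663B = 110011000111011 = -6597 (signed)
  101101011110011
+ 110011000111011
= 100000100101110  (discard carry-out 1)
Result 100000100101110: MSB = 1 → 16686 − 32768 = -16082.
Both addends are negative and so is the stored result: no signed overflow.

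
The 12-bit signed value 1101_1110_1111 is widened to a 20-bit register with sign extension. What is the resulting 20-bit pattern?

11111111110111101111

MSB of 110111101111 is 1; replicate it into the new high bits.
11111111|110111101111 → 11111111110111101111 (still -529).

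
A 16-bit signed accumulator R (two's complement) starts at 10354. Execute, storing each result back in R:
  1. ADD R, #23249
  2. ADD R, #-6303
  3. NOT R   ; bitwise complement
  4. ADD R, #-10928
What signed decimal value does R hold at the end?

Start: R = 10354 = 0010100001110010.
R = 10354 + 23249 = 33603; wraps to -31933 = 1000001101000011
R = -31933 + (-6303) = -38236; wraps to 27300 = 0110101010100100
R = NOT 0110101010100100 = 1001010101011011 = -27301
R = -27301 + (-10928) = -38229; wraps to 27307 = 0110101010101011

27307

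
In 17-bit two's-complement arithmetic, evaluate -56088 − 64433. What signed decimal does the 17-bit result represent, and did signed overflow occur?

10551; overflow

-56088 → 10010010011101000
64433 → 01111101110110001
Subtract via negate-and-add: invert 01111101110110001 + 1 = 10000010001001111 (i.e. -64433).
  10010010011101000
+ 10000010001001111
= 00010100100110111  (discard carry-out 1)
Result 00010100100110111: MSB = 0 → value 10551.
Both addends (after negating the subtrahend) are negative but the stored result is non-negative: signed overflow. The true value -56088 − 64433 = -120521 lies outside [-65536, 65535].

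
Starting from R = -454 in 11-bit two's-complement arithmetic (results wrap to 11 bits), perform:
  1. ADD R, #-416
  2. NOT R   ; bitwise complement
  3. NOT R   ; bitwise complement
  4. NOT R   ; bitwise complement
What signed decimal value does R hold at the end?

869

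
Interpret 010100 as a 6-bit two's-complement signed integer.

20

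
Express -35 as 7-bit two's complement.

|-35| = 35 = 0100011 in 7 bits.
Invert the bits: 1011100. Add 1: 1011101.

1011101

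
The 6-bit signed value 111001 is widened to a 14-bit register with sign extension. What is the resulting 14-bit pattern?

11111111111001

MSB of 111001 is 1; replicate it into the new high bits.
11111111|111001 → 11111111111001 (still -7).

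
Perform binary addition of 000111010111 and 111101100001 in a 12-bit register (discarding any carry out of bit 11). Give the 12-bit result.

000100111000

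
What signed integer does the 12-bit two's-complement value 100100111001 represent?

-1735

MSB is 1, so the value is negative.
Unsigned reading: 2361. Subtract 2^12 = 4096: 2361 − 4096 = -1735.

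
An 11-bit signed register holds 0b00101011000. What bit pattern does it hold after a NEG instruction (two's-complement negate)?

Invert: 11010100111. Add 1: 11010101000.

11010101000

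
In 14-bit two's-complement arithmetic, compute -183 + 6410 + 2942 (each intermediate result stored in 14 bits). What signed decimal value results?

-7215

-183 + 6410 = 6227 (01100001010011)
6227 + 2942 = 9169 → wraps to -7215 (10001111010001)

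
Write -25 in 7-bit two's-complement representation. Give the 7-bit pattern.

|-25| = 25 = 0011001 in 7 bits.
Invert the bits: 1100110. Add 1: 1100111.
Check: 1100111 reads as 103 − 128 = -25.

1100111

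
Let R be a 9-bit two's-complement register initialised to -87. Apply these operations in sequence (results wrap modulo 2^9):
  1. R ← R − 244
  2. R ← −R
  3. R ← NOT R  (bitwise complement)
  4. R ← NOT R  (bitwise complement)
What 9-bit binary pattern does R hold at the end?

101001011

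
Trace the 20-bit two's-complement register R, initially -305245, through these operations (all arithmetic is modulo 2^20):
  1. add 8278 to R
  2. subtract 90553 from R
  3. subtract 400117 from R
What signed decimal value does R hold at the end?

260939

Start: R = -305245 = 10110101011110100011.
R = -305245 + 8278 = -296967 = 10110111011111111001
R = -296967 − 90553 = -387520 = 10100001011001000000
R = -387520 − 400117 = -787637; wraps to 260939 = 00111111101101001011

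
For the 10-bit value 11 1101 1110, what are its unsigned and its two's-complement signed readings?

Unsigned: 1111011110 = 990.
Signed: MSB=1 → 990 − 1024 = -34.

unsigned = 990, signed = -34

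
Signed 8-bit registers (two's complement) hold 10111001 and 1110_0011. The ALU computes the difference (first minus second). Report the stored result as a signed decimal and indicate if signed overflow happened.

10111001 = -71 (signed)
1110_0011 → 11100011 = -29 (signed)
Subtract via negate-and-add: invert 11100011 + 1 = 00011101 (i.e. 29).
  10111001
+ 00011101
= 11010110
Result 11010110: MSB = 1 → 214 − 256 = -42.
Addends (after negating the subtrahend) have opposite signs, so signed overflow cannot occur.

-42; no overflow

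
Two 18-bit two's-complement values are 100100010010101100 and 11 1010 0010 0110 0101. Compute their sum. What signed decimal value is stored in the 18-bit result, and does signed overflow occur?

124689; overflow

100100010010101100 = -113492 (signed)
11 1010 0010 0110 0101 → 111010001001100101 = -23963 (signed)
  100100010010101100
+ 111010001001100101
= 011110011100010001  (discard carry-out 1)
Result 011110011100010001: MSB = 0 → value 124689.
Both addends are negative but the stored result is non-negative: signed overflow. The true value -113492 + (-23963) = -137455 lies outside [-131072, 131071].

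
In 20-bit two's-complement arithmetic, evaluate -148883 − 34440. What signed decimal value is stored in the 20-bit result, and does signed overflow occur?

-183323; no overflow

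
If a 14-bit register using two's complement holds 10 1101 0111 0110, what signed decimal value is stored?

-4746

MSB is 1, so the value is negative.
Unsigned reading: 11638. Subtract 2^14 = 16384: 11638 − 16384 = -4746.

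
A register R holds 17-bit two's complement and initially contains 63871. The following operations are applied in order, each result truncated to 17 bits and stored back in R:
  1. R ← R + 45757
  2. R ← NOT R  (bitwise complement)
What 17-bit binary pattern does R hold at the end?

Start: R = 63871 = 01111100101111111.
R = 63871 + 45757 = 109628; wraps to -21444 = 11010110000111100
R = NOT 11010110000111100 = 00101001111000011 = 21443

00101001111000011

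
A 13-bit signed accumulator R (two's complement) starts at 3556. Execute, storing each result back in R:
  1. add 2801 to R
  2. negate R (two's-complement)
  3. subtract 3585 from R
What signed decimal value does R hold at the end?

Start: R = 3556 = 0110111100100.
R = 3556 + 2801 = 6357; wraps to -1835 = 1100011010101
R = −(-1835) = 1835 = 0011100101011
R = 1835 − 3585 = -1750 = 1100100101010

-1750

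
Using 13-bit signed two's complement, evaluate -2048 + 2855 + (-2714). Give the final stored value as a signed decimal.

-1907

-2048 + 2855 = 807 (0001100100111)
807 + (-2714) = -1907 (1100010001101)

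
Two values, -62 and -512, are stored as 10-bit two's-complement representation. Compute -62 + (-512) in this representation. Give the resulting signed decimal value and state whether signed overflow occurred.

450; overflow

-62 → 1111000010
-512 → 1000000000
  1111000010
+ 1000000000
= 0111000010  (discard carry-out 1)
Result 0111000010: MSB = 0 → value 450.
Both addends are negative but the stored result is non-negative: signed overflow. The true value -62 + (-512) = -574 lies outside [-512, 511].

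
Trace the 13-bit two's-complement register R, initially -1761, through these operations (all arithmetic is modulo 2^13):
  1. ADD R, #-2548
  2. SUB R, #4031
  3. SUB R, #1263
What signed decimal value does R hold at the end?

Start: R = -1761 = 1100100011111.
R = -1761 + (-2548) = -4309; wraps to 3883 = 0111100101011
R = 3883 − 4031 = -148 = 1111101101100
R = -148 − 1263 = -1411 = 1101001111101

-1411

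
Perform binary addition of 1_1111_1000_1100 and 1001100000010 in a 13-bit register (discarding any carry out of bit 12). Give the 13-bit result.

1001010001110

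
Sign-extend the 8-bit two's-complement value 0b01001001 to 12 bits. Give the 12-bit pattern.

000001001001

MSB of 01001001 is 0; replicate it into the new high bits.
0000|01001001 → 000001001001 (still 73).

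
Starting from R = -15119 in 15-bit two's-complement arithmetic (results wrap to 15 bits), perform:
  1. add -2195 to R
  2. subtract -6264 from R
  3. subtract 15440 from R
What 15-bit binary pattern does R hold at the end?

Start: R = -15119 = 100010011110001.
R = -15119 + (-2195) = -17314; wraps to 15454 = 011110001011110
R = 15454 − (-6264) = 21718; wraps to -11050 = 101010011010110
R = -11050 − 15440 = -26490; wraps to 6278 = 001100010000110

001100010000110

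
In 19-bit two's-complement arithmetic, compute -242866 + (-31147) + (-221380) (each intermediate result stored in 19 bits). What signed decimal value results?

-242866 + (-31147) = -274013 → wraps to 250275 (0111101000110100011)
250275 + (-221380) = 28895 (0000111000011011111)

28895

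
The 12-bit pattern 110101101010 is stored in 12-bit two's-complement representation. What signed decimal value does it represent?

MSB is 1, so the value is negative.
Unsigned reading: 3434. Subtract 2^12 = 4096: 3434 − 4096 = -662.

-662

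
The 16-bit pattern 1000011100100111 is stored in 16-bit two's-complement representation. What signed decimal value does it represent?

MSB is 1, so the value is negative.
Unsigned reading: 34599. Subtract 2^16 = 65536: 34599 − 65536 = -30937.

-30937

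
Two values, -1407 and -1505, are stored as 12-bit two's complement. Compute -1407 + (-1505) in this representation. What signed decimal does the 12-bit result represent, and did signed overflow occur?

1184; overflow

-1407 → 101010000001
-1505 → 101000011111
  101010000001
+ 101000011111
= 010010100000  (discard carry-out 1)
Result 010010100000: MSB = 0 → value 1184.
Both addends are negative but the stored result is non-negative: signed overflow. The true value -1407 + (-1505) = -2912 lies outside [-2048, 2047].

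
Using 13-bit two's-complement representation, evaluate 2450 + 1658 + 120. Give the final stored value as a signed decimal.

-3964

2450 + 1658 = 4108 → wraps to -4084 (1000000001100)
-4084 + 120 = -3964 (1000010000100)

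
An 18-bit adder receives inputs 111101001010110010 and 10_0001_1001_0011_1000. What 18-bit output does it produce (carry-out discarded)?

011110101111101010

  111101001010110010
+ 100001100100111000
= 011110101111101010  (discard carry-out 1)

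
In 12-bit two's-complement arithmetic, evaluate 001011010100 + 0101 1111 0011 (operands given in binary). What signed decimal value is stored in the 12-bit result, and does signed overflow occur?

-1849; overflow

001011010100 = 724 (signed)
0101 1111 0011 → 010111110011 = 1523 (signed)
  001011010100
+ 010111110011
= 100011000111
Result 100011000111: MSB = 1 → 2247 − 4096 = -1849.
Both addends are non-negative but the stored result is negative: signed overflow. The true value 724 + 1523 = 2247 lies outside [-2048, 2047].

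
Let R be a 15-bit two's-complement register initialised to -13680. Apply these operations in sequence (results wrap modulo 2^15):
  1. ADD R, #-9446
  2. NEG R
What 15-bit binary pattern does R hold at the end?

101101001010110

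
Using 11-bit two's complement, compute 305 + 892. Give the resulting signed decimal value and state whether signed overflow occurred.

-851; overflow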